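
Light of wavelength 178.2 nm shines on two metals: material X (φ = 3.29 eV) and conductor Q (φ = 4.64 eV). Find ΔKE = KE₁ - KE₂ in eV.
1.3500 eV

Using KE_max = hc/λ - φ for each metal:

Photon energy: E = hc/λ = 6.9576 eV

For material X (φ₁ = 3.29 eV):
KE₁ = E - φ₁ = 6.9576 - 3.29 = 3.6676 eV

For conductor Q (φ₂ = 4.64 eV):
KE₂ = E - φ₂ = 6.9576 - 4.64 = 2.3176 eV

Difference:
ΔKE = KE₁ - KE₂ = 3.6676 - 2.3176 = 1.3500 eV

Note: The difference equals the difference in work functions: 4.64 - 3.29 = 1.35 eV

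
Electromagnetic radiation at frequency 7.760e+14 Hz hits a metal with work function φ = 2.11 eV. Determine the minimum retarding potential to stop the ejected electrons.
1.0993 V

The stopping potential V_s satisfies: eV_s = KE_max

First, find KE_max using Einstein's equation:
E_photon = hf = (6.626×10⁻³⁴ J·s)(7.760e+14 Hz) = 3.2093 eV
KE_max = E_photon - φ = 3.2093 - 2.11 = 1.0993 eV

Since eV_s = KE_max:
V_s = KE_max/e = 1.0993 V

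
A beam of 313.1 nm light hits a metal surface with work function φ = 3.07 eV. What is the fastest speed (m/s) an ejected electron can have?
5.5949e+05 m/s

First, find the maximum kinetic energy:
E_photon = hc/λ = 3.9599 eV
KE_max = E_photon - φ = 3.9599 - 3.07 = 0.8899 eV

Convert to Joules: KE_max = 0.8899 × 1.602×10⁻¹⁹ J = 1.4258e-19 J

Then use KE = ½mv² to find velocity:
v = √(2·KE/m) = √(2 × 1.4258e-19 J / 9.109e-31 kg)
v = 5.5949e+05 m/s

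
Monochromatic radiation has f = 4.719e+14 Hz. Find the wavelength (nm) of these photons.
635.29 nm

Using the wave equation: c = fλ

Solving for wavelength:
λ = c/f = (3×10⁸ m/s) / (4.719e+14 Hz)
λ = 635.29 nm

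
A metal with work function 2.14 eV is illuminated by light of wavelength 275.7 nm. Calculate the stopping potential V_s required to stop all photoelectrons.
2.3571 V

The stopping potential V_s satisfies: eV_s = KE_max

First, find KE_max using Einstein's equation:
E_photon = hc/λ = 4.4971 eV
KE_max = E_photon - φ = 4.4971 - 2.14 = 2.3571 eV

Since eV_s = KE_max:
V_s = KE_max/e = 2.3571 V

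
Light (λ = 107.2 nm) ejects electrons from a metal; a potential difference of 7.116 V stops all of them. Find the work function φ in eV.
4.45 eV

The stopping potential gives the maximum kinetic energy: KE_max = eV_s = 7.116 eV

From Einstein's photoelectric equation: KE_max = hc/λ - φ
Rearranging: φ = hc/λ - KE_max

Calculate photon energy:
E_photon = hc/λ = (6.626×10⁻³⁴ J·s)(3×10⁸ m/s) / (107.2×10⁻⁹ m) = 11.5657 eV

Therefore:
φ = 11.5657 - 7.116 = 4.45 eV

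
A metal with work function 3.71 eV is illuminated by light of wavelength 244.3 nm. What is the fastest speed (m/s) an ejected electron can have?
6.9295e+05 m/s

First, find the maximum kinetic energy:
E_photon = hc/λ = 5.0751 eV
KE_max = E_photon - φ = 5.0751 - 3.71 = 1.3651 eV

Convert to Joules: KE_max = 1.3651 × 1.602×10⁻¹⁹ J = 2.1871e-19 J

Then use KE = ½mv² to find velocity:
v = √(2·KE/m) = √(2 × 2.1871e-19 J / 9.109e-31 kg)
v = 6.9295e+05 m/s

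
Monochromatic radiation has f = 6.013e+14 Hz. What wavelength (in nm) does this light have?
498.57 nm

Using the wave equation: c = fλ

Solving for wavelength:
λ = c/f = (3×10⁸ m/s) / (6.013e+14 Hz)
λ = 498.57 nm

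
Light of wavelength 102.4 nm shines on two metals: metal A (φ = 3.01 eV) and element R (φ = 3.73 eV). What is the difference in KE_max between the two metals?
0.7200 eV

Using KE_max = hc/λ - φ for each metal:

Photon energy: E = hc/λ = 12.1078 eV

For metal A (φ₁ = 3.01 eV):
KE₁ = E - φ₁ = 12.1078 - 3.01 = 9.0978 eV

For element R (φ₂ = 3.73 eV):
KE₂ = E - φ₂ = 12.1078 - 3.73 = 8.3778 eV

Difference:
ΔKE = KE₁ - KE₂ = 9.0978 - 8.3778 = 0.7200 eV

Note: The difference equals the difference in work functions: 3.73 - 3.01 = 0.72 eV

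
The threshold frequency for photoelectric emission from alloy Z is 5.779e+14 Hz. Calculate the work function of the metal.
2.39 eV

At the threshold frequency, photon energy equals work function:
φ = hf₀

Calculating:
φ = (6.626×10⁻³⁴ J·s)(5.779e+14 Hz)
φ = 2.39 eV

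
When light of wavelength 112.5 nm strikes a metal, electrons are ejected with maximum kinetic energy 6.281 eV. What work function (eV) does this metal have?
4.74 eV

From Einstein's photoelectric equation: KE_max = hf - φ = hc/λ - φ

Rearranging for φ:
φ = hc/λ - KE_max

Calculate photon energy:
E_photon = hc/λ = 11.0208 eV

Therefore:
φ = 11.0208 - 6.281 = 4.74 eV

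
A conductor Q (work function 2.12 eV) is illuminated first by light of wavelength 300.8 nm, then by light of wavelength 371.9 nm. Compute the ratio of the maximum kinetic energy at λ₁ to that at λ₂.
1.6492

Using Einstein's equation: KE_max = hc/λ - φ

For λ₁ = 300.8 nm:
E₁ = hc/λ₁ = 4.1218 eV
KE₁ = E₁ - φ = 4.1218 - 2.12 = 2.0018 eV

For λ₂ = 371.9 nm:
E₂ = hc/λ₂ = 3.3338 eV
KE₂ = E₂ - φ = 3.3338 - 2.12 = 1.2138 eV

Ratio: KE₁/KE₂ = 2.0018/1.2138 = 1.6492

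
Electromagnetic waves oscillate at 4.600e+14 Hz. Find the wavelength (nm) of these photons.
651.72 nm

Using the wave equation: c = fλ

Solving for wavelength:
λ = c/f = (3×10⁸ m/s) / (4.600e+14 Hz)
λ = 651.72 nm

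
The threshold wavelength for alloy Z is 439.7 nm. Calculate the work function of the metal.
2.82 eV

At the threshold wavelength, photon energy equals work function:
φ = hc/λ₀

Calculating:
φ = (6.626×10⁻³⁴ J·s)(3×10⁸ m/s) / (439.7×10⁻⁹ m)
φ = 2.82 eV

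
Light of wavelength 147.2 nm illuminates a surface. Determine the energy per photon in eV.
8.4228 eV

Using E = hf = hc/λ:

E = hc/λ = (6.626×10⁻³⁴ J·s)(3×10⁸ m/s) / (147.2×10⁻⁹ m)
E = 8.4228 eV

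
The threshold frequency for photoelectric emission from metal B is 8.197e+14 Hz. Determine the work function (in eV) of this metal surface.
3.39 eV

At the threshold frequency, photon energy equals work function:
φ = hf₀

Calculating:
φ = (6.626×10⁻³⁴ J·s)(8.197e+14 Hz)
φ = 3.39 eV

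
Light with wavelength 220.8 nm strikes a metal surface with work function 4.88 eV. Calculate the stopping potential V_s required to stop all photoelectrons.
0.7352 V

The stopping potential V_s satisfies: eV_s = KE_max

First, find KE_max using Einstein's equation:
E_photon = hc/λ = 5.6152 eV
KE_max = E_photon - φ = 5.6152 - 4.88 = 0.7352 eV

Since eV_s = KE_max:
V_s = KE_max/e = 0.7352 V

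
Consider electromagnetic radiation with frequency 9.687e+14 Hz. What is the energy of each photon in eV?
4.0062 eV

Using E = hf:

E = hf = (6.626×10⁻³⁴ J·s)(9.687e+14 Hz)
E = 4.0062 eV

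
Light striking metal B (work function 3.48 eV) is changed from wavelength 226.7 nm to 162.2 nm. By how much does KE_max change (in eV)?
2.1748 eV

Using Einstein's equation: KE_max = hc/λ - φ

For λ₁ = 226.7 nm:
KE₁ = hc/λ₁ - φ = 5.4691 - 3.48 = 1.9891 eV

For λ₂ = 162.2 nm:
KE₂ = hc/λ₂ - φ = 7.6439 - 3.48 = 4.1639 eV

Change in KE:
ΔKE = KE₂ - KE₁ = 4.1639 - 1.9891 = 2.1748 eV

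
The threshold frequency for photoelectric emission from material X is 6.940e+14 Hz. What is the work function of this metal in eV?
2.87 eV

At the threshold frequency, photon energy equals work function:
φ = hf₀

Calculating:
φ = (6.626×10⁻³⁴ J·s)(6.940e+14 Hz)
φ = 2.87 eV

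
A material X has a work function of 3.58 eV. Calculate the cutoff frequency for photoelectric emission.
8.6564e+14 Hz

The threshold frequency is when the photon energy equals the work function:
hf₀ = φ

Solving for f₀:
f₀ = φ/h = (3.58 eV × 1.602×10⁻¹⁹ J/eV) / (6.626×10⁻³⁴ J·s)
f₀ = 8.6564e+14 Hz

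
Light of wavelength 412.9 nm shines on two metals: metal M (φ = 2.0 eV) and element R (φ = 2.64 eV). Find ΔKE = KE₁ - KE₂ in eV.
0.6400 eV

Using KE_max = hc/λ - φ for each metal:

Photon energy: E = hc/λ = 3.0028 eV

For metal M (φ₁ = 2.0 eV):
KE₁ = E - φ₁ = 3.0028 - 2.0 = 1.0028 eV

For element R (φ₂ = 2.64 eV):
KE₂ = E - φ₂ = 3.0028 - 2.64 = 0.3628 eV

Difference:
ΔKE = KE₁ - KE₂ = 1.0028 - 0.3628 = 0.6400 eV

Note: The difference equals the difference in work functions: 2.64 - 2.0 = 0.64 eV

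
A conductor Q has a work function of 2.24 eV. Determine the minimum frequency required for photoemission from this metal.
5.4163e+14 Hz

The threshold frequency is when the photon energy equals the work function:
hf₀ = φ

Solving for f₀:
f₀ = φ/h = (2.24 eV × 1.602×10⁻¹⁹ J/eV) / (6.626×10⁻³⁴ J·s)
f₀ = 5.4163e+14 Hz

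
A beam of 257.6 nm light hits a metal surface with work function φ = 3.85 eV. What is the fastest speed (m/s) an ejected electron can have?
5.8204e+05 m/s

First, find the maximum kinetic energy:
E_photon = hc/λ = 4.8131 eV
KE_max = E_photon - φ = 4.8131 - 3.85 = 0.9631 eV

Convert to Joules: KE_max = 0.9631 × 1.602×10⁻¹⁹ J = 1.5430e-19 J

Then use KE = ½mv² to find velocity:
v = √(2·KE/m) = √(2 × 1.5430e-19 J / 9.109e-31 kg)
v = 5.8204e+05 m/s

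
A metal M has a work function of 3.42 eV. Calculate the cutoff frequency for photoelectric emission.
8.2695e+14 Hz

The threshold frequency is when the photon energy equals the work function:
hf₀ = φ

Solving for f₀:
f₀ = φ/h = (3.42 eV × 1.602×10⁻¹⁹ J/eV) / (6.626×10⁻³⁴ J·s)
f₀ = 8.2695e+14 Hz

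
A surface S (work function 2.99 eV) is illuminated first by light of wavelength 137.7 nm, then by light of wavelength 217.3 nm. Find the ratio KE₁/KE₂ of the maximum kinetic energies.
2.2145

Using Einstein's equation: KE_max = hc/λ - φ

For λ₁ = 137.7 nm:
E₁ = hc/λ₁ = 9.0039 eV
KE₁ = E₁ - φ = 9.0039 - 2.99 = 6.0139 eV

For λ₂ = 217.3 nm:
E₂ = hc/λ₂ = 5.7057 eV
KE₂ = E₂ - φ = 5.7057 - 2.99 = 2.7157 eV

Ratio: KE₁/KE₂ = 6.0139/2.7157 = 2.2145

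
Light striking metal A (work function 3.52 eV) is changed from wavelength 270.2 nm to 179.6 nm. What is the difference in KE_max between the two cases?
2.3147 eV

Using Einstein's equation: KE_max = hc/λ - φ

For λ₁ = 270.2 nm:
KE₁ = hc/λ₁ - φ = 4.5886 - 3.52 = 1.0686 eV

For λ₂ = 179.6 nm:
KE₂ = hc/λ₂ - φ = 6.9034 - 3.52 = 3.3834 eV

Change in KE:
ΔKE = KE₂ - KE₁ = 3.3834 - 1.0686 = 2.3147 eV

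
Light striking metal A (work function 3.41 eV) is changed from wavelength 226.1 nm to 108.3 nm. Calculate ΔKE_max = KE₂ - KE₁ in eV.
5.9646 eV

Using Einstein's equation: KE_max = hc/λ - φ

For λ₁ = 226.1 nm:
KE₁ = hc/λ₁ - φ = 5.4836 - 3.41 = 2.0736 eV

For λ₂ = 108.3 nm:
KE₂ = hc/λ₂ - φ = 11.4482 - 3.41 = 8.0382 eV

Change in KE:
ΔKE = KE₂ - KE₁ = 8.0382 - 2.0736 = 5.9646 eV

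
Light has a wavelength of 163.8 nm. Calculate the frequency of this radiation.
1.8302e+15 Hz

Using the wave equation: c = fλ

Solving for frequency:
f = c/λ = (3×10⁸ m/s) / (163.8×10⁻⁹ m)
f = 1.8302e+15 Hz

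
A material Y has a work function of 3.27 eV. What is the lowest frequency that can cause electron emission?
7.9068e+14 Hz

The threshold frequency is when the photon energy equals the work function:
hf₀ = φ

Solving for f₀:
f₀ = φ/h = (3.27 eV × 1.602×10⁻¹⁹ J/eV) / (6.626×10⁻³⁴ J·s)
f₀ = 7.9068e+14 Hz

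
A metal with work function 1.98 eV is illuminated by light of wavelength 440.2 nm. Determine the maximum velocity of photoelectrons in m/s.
5.4246e+05 m/s

First, find the maximum kinetic energy:
E_photon = hc/λ = 2.8165 eV
KE_max = E_photon - φ = 2.8165 - 1.98 = 0.8365 eV

Convert to Joules: KE_max = 0.8365 × 1.602×10⁻¹⁹ J = 1.3403e-19 J

Then use KE = ½mv² to find velocity:
v = √(2·KE/m) = √(2 × 1.3403e-19 J / 9.109e-31 kg)
v = 5.4246e+05 m/s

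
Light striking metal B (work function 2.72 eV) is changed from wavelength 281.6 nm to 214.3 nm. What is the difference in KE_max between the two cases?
1.3827 eV

Using Einstein's equation: KE_max = hc/λ - φ

For λ₁ = 281.6 nm:
KE₁ = hc/λ₁ - φ = 4.4028 - 2.72 = 1.6828 eV

For λ₂ = 214.3 nm:
KE₂ = hc/λ₂ - φ = 5.7855 - 2.72 = 3.0655 eV

Change in KE:
ΔKE = KE₂ - KE₁ = 3.0655 - 1.6828 = 1.3827 eV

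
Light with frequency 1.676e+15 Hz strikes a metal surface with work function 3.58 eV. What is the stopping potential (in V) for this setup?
3.3514 V

The stopping potential V_s satisfies: eV_s = KE_max

First, find KE_max using Einstein's equation:
E_photon = hf = (6.626×10⁻³⁴ J·s)(1.676e+15 Hz) = 6.9314 eV
KE_max = E_photon - φ = 6.9314 - 3.58 = 3.3514 eV

Since eV_s = KE_max:
V_s = KE_max/e = 3.3514 V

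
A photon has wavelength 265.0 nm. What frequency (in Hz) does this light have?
1.1313e+15 Hz

Using the wave equation: c = fλ

Solving for frequency:
f = c/λ = (3×10⁸ m/s) / (265.0×10⁻⁹ m)
f = 1.1313e+15 Hz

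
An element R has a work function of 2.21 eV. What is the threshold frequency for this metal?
5.3438e+14 Hz

The threshold frequency is when the photon energy equals the work function:
hf₀ = φ

Solving for f₀:
f₀ = φ/h = (2.21 eV × 1.602×10⁻¹⁹ J/eV) / (6.626×10⁻³⁴ J·s)
f₀ = 5.3438e+14 Hz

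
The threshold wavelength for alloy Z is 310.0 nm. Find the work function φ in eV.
4.00 eV

At the threshold wavelength, photon energy equals work function:
φ = hc/λ₀

Calculating:
φ = (6.626×10⁻³⁴ J·s)(3×10⁸ m/s) / (310.0×10⁻⁹ m)
φ = 4.00 eV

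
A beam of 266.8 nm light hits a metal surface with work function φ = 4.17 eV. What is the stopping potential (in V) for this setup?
0.4771 V

The stopping potential V_s satisfies: eV_s = KE_max

First, find KE_max using Einstein's equation:
E_photon = hc/λ = 4.6471 eV
KE_max = E_photon - φ = 4.6471 - 4.17 = 0.4771 eV

Since eV_s = KE_max:
V_s = KE_max/e = 0.4771 V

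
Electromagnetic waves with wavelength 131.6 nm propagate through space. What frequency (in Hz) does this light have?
2.2781e+15 Hz

Using the wave equation: c = fλ

Solving for frequency:
f = c/λ = (3×10⁸ m/s) / (131.6×10⁻⁹ m)
f = 2.2781e+15 Hz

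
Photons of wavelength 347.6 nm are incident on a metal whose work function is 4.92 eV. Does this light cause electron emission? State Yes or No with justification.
No

For photoemission, the photon energy must exceed the work function.

Photon energy: E = hc/λ = 3.5669 eV
Work function: φ = 4.92 eV

Since E_photon (3.5669 eV) < φ (4.92 eV), photoemission will NOT occur.
The threshold wavelength is λ₀ = hc/φ = 252.0 nm.
Since 347.6 nm > 252.0 nm, the photons lack sufficient energy.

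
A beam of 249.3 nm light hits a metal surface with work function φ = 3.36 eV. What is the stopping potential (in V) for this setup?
1.6133 V

The stopping potential V_s satisfies: eV_s = KE_max

First, find KE_max using Einstein's equation:
E_photon = hc/λ = 4.9733 eV
KE_max = E_photon - φ = 4.9733 - 3.36 = 1.6133 eV

Since eV_s = KE_max:
V_s = KE_max/e = 1.6133 V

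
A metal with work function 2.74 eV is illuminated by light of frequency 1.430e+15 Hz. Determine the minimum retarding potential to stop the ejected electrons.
3.1740 V

The stopping potential V_s satisfies: eV_s = KE_max

First, find KE_max using Einstein's equation:
E_photon = hf = (6.626×10⁻³⁴ J·s)(1.430e+15 Hz) = 5.9140 eV
KE_max = E_photon - φ = 5.9140 - 2.74 = 3.1740 eV

Since eV_s = KE_max:
V_s = KE_max/e = 3.1740 V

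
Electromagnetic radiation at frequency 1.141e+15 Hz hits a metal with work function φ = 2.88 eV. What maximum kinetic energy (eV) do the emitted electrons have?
1.8388 eV

Using Einstein's photoelectric equation: KE_max = hf - φ

First, calculate the photon energy:
E_photon = hf = (6.626×10⁻³⁴ J·s)(1.141e+15 Hz)
E_photon = 4.7188 eV

Then, the maximum kinetic energy:
KE_max = E_photon - φ = 4.7188 eV - 2.88 eV = 1.8388 eV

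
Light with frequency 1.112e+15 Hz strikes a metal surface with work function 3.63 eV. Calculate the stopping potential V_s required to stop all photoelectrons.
0.9689 V

The stopping potential V_s satisfies: eV_s = KE_max

First, find KE_max using Einstein's equation:
E_photon = hf = (6.626×10⁻³⁴ J·s)(1.112e+15 Hz) = 4.5989 eV
KE_max = E_photon - φ = 4.5989 - 3.63 = 0.9689 eV

Since eV_s = KE_max:
V_s = KE_max/e = 0.9689 V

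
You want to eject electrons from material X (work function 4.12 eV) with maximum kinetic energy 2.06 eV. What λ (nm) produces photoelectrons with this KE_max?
200.62 nm

From Einstein's equation: KE_max = hc/λ - φ

Rearranging for λ:
hc/λ = KE_max + φ
λ = hc/(KE_max + φ)

Required photon energy:
E_photon = KE_max + φ = 2.06 + 4.12 = 6.18 eV

Required wavelength:
λ = hc/E_photon = (6.626×10⁻³⁴)(3×10⁸) / (6.18 × 1.602×10⁻¹⁹)
λ = 200.62 nm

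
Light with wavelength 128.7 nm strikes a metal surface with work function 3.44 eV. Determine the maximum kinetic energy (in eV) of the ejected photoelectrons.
6.1936 eV

Using Einstein's photoelectric equation: KE_max = hf - φ = hc/λ - φ

First, calculate the photon energy:
E_photon = hc/λ = (6.626×10⁻³⁴ J·s)(3×10⁸ m/s) / (128.7×10⁻⁹ m)
E_photon = 9.6336 eV

Then, the maximum kinetic energy:
KE_max = E_photon - φ = 9.6336 eV - 3.44 eV = 6.1936 eV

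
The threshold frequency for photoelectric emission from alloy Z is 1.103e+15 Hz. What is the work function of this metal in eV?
4.56 eV

At the threshold frequency, photon energy equals work function:
φ = hf₀

Calculating:
φ = (6.626×10⁻³⁴ J·s)(1.103e+15 Hz)
φ = 4.56 eV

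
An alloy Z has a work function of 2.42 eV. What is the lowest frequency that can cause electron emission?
5.8515e+14 Hz

The threshold frequency is when the photon energy equals the work function:
hf₀ = φ

Solving for f₀:
f₀ = φ/h = (2.42 eV × 1.602×10⁻¹⁹ J/eV) / (6.626×10⁻³⁴ J·s)
f₀ = 5.8515e+14 Hz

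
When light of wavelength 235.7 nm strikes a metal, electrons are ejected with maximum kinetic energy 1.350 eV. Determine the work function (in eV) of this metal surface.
3.91 eV

From Einstein's photoelectric equation: KE_max = hf - φ = hc/λ - φ

Rearranging for φ:
φ = hc/λ - KE_max

Calculate photon energy:
E_photon = hc/λ = 5.2603 eV

Therefore:
φ = 5.2603 - 1.350 = 3.91 eV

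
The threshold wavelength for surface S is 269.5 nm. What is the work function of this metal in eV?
4.60 eV

At the threshold wavelength, photon energy equals work function:
φ = hc/λ₀

Calculating:
φ = (6.626×10⁻³⁴ J·s)(3×10⁸ m/s) / (269.5×10⁻⁹ m)
φ = 4.60 eV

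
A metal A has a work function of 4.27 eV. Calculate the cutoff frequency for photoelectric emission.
1.0325e+15 Hz

The threshold frequency is when the photon energy equals the work function:
hf₀ = φ

Solving for f₀:
f₀ = φ/h = (4.27 eV × 1.602×10⁻¹⁹ J/eV) / (6.626×10⁻³⁴ J·s)
f₀ = 1.0325e+15 Hz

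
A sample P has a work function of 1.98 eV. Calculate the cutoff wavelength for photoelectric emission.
626.18 nm

The threshold wavelength is when the photon energy equals the work function:
hc/λ₀ = φ

Solving for λ₀:
λ₀ = hc/φ = (6.626×10⁻³⁴ J·s)(3×10⁸ m/s) / (1.98 eV × 1.602×10⁻¹⁹ J/eV)
λ₀ = 626.18 nm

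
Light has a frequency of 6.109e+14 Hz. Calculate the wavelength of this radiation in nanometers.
490.74 nm

Using the wave equation: c = fλ

Solving for wavelength:
λ = c/f = (3×10⁸ m/s) / (6.109e+14 Hz)
λ = 490.74 nm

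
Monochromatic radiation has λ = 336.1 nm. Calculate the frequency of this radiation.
8.9197e+14 Hz

Using the wave equation: c = fλ

Solving for frequency:
f = c/λ = (3×10⁸ m/s) / (336.1×10⁻⁹ m)
f = 8.9197e+14 Hz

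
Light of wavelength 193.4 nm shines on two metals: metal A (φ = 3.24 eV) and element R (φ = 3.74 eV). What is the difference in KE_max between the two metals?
0.5000 eV

Using KE_max = hc/λ - φ for each metal:

Photon energy: E = hc/λ = 6.4108 eV

For metal A (φ₁ = 3.24 eV):
KE₁ = E - φ₁ = 6.4108 - 3.24 = 3.1708 eV

For element R (φ₂ = 3.74 eV):
KE₂ = E - φ₂ = 6.4108 - 3.74 = 2.6708 eV

Difference:
ΔKE = KE₁ - KE₂ = 3.1708 - 2.6708 = 0.5000 eV

Note: The difference equals the difference in work functions: 3.74 - 3.24 = 0.50 eV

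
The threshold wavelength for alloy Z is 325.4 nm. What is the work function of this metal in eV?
3.81 eV

At the threshold wavelength, photon energy equals work function:
φ = hc/λ₀

Calculating:
φ = (6.626×10⁻³⁴ J·s)(3×10⁸ m/s) / (325.4×10⁻⁹ m)
φ = 3.81 eV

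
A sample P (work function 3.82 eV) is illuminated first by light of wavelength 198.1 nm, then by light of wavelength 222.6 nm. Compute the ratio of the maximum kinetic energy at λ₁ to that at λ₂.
1.3937

Using Einstein's equation: KE_max = hc/λ - φ

For λ₁ = 198.1 nm:
E₁ = hc/λ₁ = 6.2587 eV
KE₁ = E₁ - φ = 6.2587 - 3.82 = 2.4387 eV

For λ₂ = 222.6 nm:
E₂ = hc/λ₂ = 5.5698 eV
KE₂ = E₂ - φ = 5.5698 - 3.82 = 1.7498 eV

Ratio: KE₁/KE₂ = 2.4387/1.7498 = 1.3937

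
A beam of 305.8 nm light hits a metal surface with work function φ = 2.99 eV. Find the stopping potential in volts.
1.0644 V

The stopping potential V_s satisfies: eV_s = KE_max

First, find KE_max using Einstein's equation:
E_photon = hc/λ = 4.0544 eV
KE_max = E_photon - φ = 4.0544 - 2.99 = 1.0644 eV

Since eV_s = KE_max:
V_s = KE_max/e = 1.0644 V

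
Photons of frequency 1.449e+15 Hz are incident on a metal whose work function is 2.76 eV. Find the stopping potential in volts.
3.2326 V

The stopping potential V_s satisfies: eV_s = KE_max

First, find KE_max using Einstein's equation:
E_photon = hf = (6.626×10⁻³⁴ J·s)(1.449e+15 Hz) = 5.9926 eV
KE_max = E_photon - φ = 5.9926 - 2.76 = 3.2326 eV

Since eV_s = KE_max:
V_s = KE_max/e = 3.2326 V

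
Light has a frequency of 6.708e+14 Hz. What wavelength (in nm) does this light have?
446.92 nm

Using the wave equation: c = fλ

Solving for wavelength:
λ = c/f = (3×10⁸ m/s) / (6.708e+14 Hz)
λ = 446.92 nm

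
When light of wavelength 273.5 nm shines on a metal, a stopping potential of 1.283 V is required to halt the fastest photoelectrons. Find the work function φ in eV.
3.25 eV

The stopping potential gives the maximum kinetic energy: KE_max = eV_s = 1.283 eV

From Einstein's photoelectric equation: KE_max = hc/λ - φ
Rearranging: φ = hc/λ - KE_max

Calculate photon energy:
E_photon = hc/λ = (6.626×10⁻³⁴ J·s)(3×10⁸ m/s) / (273.5×10⁻⁹ m) = 4.5332 eV

Therefore:
φ = 4.5332 - 1.283 = 3.25 eV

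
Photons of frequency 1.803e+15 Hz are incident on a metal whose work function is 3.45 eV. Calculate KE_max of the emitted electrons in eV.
4.0066 eV

Using Einstein's photoelectric equation: KE_max = hf - φ

First, calculate the photon energy:
E_photon = hf = (6.626×10⁻³⁴ J·s)(1.803e+15 Hz)
E_photon = 7.4566 eV

Then, the maximum kinetic energy:
KE_max = E_photon - φ = 7.4566 eV - 3.45 eV = 4.0066 eV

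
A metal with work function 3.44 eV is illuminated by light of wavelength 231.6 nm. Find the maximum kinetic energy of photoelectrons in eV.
1.9134 eV

Using Einstein's photoelectric equation: KE_max = hf - φ = hc/λ - φ

First, calculate the photon energy:
E_photon = hc/λ = (6.626×10⁻³⁴ J·s)(3×10⁸ m/s) / (231.6×10⁻⁹ m)
E_photon = 5.3534 eV

Then, the maximum kinetic energy:
KE_max = E_photon - φ = 5.3534 eV - 3.44 eV = 1.9134 eV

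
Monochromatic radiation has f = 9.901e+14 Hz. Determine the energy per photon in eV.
4.0947 eV

Using E = hf:

E = hf = (6.626×10⁻³⁴ J·s)(9.901e+14 Hz)
E = 4.0947 eV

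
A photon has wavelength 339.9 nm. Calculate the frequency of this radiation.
8.8200e+14 Hz

Using the wave equation: c = fλ

Solving for frequency:
f = c/λ = (3×10⁸ m/s) / (339.9×10⁻⁹ m)
f = 8.8200e+14 Hz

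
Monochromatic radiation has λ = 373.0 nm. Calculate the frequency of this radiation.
8.0373e+14 Hz

Using the wave equation: c = fλ

Solving for frequency:
f = c/λ = (3×10⁸ m/s) / (373.0×10⁻⁹ m)
f = 8.0373e+14 Hz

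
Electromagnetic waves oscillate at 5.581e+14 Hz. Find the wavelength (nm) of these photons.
537.17 nm

Using the wave equation: c = fλ

Solving for wavelength:
λ = c/f = (3×10⁸ m/s) / (5.581e+14 Hz)
λ = 537.17 nm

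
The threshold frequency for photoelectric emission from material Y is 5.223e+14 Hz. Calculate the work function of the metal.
2.16 eV

At the threshold frequency, photon energy equals work function:
φ = hf₀

Calculating:
φ = (6.626×10⁻³⁴ J·s)(5.223e+14 Hz)
φ = 2.16 eV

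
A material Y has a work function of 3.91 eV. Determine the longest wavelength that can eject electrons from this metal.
317.10 nm

The threshold wavelength is when the photon energy equals the work function:
hc/λ₀ = φ

Solving for λ₀:
λ₀ = hc/φ = (6.626×10⁻³⁴ J·s)(3×10⁸ m/s) / (3.91 eV × 1.602×10⁻¹⁹ J/eV)
λ₀ = 317.10 nm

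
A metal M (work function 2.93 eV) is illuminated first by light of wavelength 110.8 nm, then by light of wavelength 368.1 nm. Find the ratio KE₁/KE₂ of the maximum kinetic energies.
18.8488

Using Einstein's equation: KE_max = hc/λ - φ

For λ₁ = 110.8 nm:
E₁ = hc/λ₁ = 11.1899 eV
KE₁ = E₁ - φ = 11.1899 - 2.93 = 8.2599 eV

For λ₂ = 368.1 nm:
E₂ = hc/λ₂ = 3.3682 eV
KE₂ = E₂ - φ = 3.3682 - 2.93 = 0.4382 eV

Ratio: KE₁/KE₂ = 8.2599/0.4382 = 18.8488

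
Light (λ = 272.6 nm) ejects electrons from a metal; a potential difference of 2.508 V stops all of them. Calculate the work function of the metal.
2.04 eV

The stopping potential gives the maximum kinetic energy: KE_max = eV_s = 2.508 eV

From Einstein's photoelectric equation: KE_max = hc/λ - φ
Rearranging: φ = hc/λ - KE_max

Calculate photon energy:
E_photon = hc/λ = (6.626×10⁻³⁴ J·s)(3×10⁸ m/s) / (272.6×10⁻⁹ m) = 4.5482 eV

Therefore:
φ = 4.5482 - 2.508 = 2.04 eV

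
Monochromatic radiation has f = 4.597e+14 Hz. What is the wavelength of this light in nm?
652.15 nm

Using the wave equation: c = fλ

Solving for wavelength:
λ = c/f = (3×10⁸ m/s) / (4.597e+14 Hz)
λ = 652.15 nm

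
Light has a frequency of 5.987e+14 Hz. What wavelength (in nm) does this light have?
500.74 nm

Using the wave equation: c = fλ

Solving for wavelength:
λ = c/f = (3×10⁸ m/s) / (5.987e+14 Hz)
λ = 500.74 nm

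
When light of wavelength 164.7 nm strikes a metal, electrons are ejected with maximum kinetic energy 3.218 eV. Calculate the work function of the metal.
4.31 eV

From Einstein's photoelectric equation: KE_max = hf - φ = hc/λ - φ

Rearranging for φ:
φ = hc/λ - KE_max

Calculate photon energy:
E_photon = hc/λ = 7.5279 eV

Therefore:
φ = 7.5279 - 3.218 = 4.31 eV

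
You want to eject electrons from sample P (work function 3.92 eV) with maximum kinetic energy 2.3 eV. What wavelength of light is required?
199.33 nm

From Einstein's equation: KE_max = hc/λ - φ

Rearranging for λ:
hc/λ = KE_max + φ
λ = hc/(KE_max + φ)

Required photon energy:
E_photon = KE_max + φ = 2.3 + 3.92 = 6.22 eV

Required wavelength:
λ = hc/E_photon = (6.626×10⁻³⁴)(3×10⁸) / (6.22 × 1.602×10⁻¹⁹)
λ = 199.33 nm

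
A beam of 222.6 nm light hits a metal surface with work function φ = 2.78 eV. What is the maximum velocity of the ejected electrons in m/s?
9.9064e+05 m/s

First, find the maximum kinetic energy:
E_photon = hc/λ = 5.5698 eV
KE_max = E_photon - φ = 5.5698 - 2.78 = 2.7898 eV

Convert to Joules: KE_max = 2.7898 × 1.602×10⁻¹⁹ J = 4.4698e-19 J

Then use KE = ½mv² to find velocity:
v = √(2·KE/m) = √(2 × 4.4698e-19 J / 9.109e-31 kg)
v = 9.9064e+05 m/s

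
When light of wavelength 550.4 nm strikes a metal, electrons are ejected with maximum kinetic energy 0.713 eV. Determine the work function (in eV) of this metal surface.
1.54 eV

From Einstein's photoelectric equation: KE_max = hf - φ = hc/λ - φ

Rearranging for φ:
φ = hc/λ - KE_max

Calculate photon energy:
E_photon = hc/λ = 2.2526 eV

Therefore:
φ = 2.2526 - 0.713 = 1.54 eV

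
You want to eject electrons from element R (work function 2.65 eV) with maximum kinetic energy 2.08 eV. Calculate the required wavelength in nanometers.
262.12 nm

From Einstein's equation: KE_max = hc/λ - φ

Rearranging for λ:
hc/λ = KE_max + φ
λ = hc/(KE_max + φ)

Required photon energy:
E_photon = KE_max + φ = 2.08 + 2.65 = 4.73 eV

Required wavelength:
λ = hc/E_photon = (6.626×10⁻³⁴)(3×10⁸) / (4.73 × 1.602×10⁻¹⁹)
λ = 262.12 nm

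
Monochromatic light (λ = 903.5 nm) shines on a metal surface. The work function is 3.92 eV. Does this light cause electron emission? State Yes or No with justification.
No

For photoemission, the photon energy must exceed the work function.

Photon energy: E = hc/λ = 1.3723 eV
Work function: φ = 3.92 eV

Since E_photon (1.3723 eV) < φ (3.92 eV), photoemission will NOT occur.
The threshold wavelength is λ₀ = hc/φ = 316.3 nm.
Since 903.5 nm > 316.3 nm, the photons lack sufficient energy.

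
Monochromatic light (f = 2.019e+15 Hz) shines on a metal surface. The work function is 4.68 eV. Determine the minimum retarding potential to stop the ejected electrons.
3.6699 V

The stopping potential V_s satisfies: eV_s = KE_max

First, find KE_max using Einstein's equation:
E_photon = hf = (6.626×10⁻³⁴ J·s)(2.019e+15 Hz) = 8.3499 eV
KE_max = E_photon - φ = 8.3499 - 4.68 = 3.6699 eV

Since eV_s = KE_max:
V_s = KE_max/e = 3.6699 V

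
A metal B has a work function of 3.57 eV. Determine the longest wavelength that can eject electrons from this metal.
347.29 nm

The threshold wavelength is when the photon energy equals the work function:
hc/λ₀ = φ

Solving for λ₀:
λ₀ = hc/φ = (6.626×10⁻³⁴ J·s)(3×10⁸ m/s) / (3.57 eV × 1.602×10⁻¹⁹ J/eV)
λ₀ = 347.29 nm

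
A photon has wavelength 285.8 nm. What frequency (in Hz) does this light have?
1.0490e+15 Hz

Using the wave equation: c = fλ

Solving for frequency:
f = c/λ = (3×10⁸ m/s) / (285.8×10⁻⁹ m)
f = 1.0490e+15 Hz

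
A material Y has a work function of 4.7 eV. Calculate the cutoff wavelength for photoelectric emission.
263.80 nm

The threshold wavelength is when the photon energy equals the work function:
hc/λ₀ = φ

Solving for λ₀:
λ₀ = hc/φ = (6.626×10⁻³⁴ J·s)(3×10⁸ m/s) / (4.7 eV × 1.602×10⁻¹⁹ J/eV)
λ₀ = 263.80 nm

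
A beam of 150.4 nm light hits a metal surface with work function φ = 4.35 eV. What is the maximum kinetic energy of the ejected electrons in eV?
3.8936 eV

Using Einstein's photoelectric equation: KE_max = hf - φ = hc/λ - φ

First, calculate the photon energy:
E_photon = hc/λ = (6.626×10⁻³⁴ J·s)(3×10⁸ m/s) / (150.4×10⁻⁹ m)
E_photon = 8.2436 eV

Then, the maximum kinetic energy:
KE_max = E_photon - φ = 8.2436 eV - 4.35 eV = 3.8936 eV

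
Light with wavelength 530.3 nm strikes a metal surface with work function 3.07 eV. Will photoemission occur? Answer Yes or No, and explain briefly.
No

For photoemission, the photon energy must exceed the work function.

Photon energy: E = hc/λ = 2.3380 eV
Work function: φ = 3.07 eV

Since E_photon (2.3380 eV) < φ (3.07 eV), photoemission will NOT occur.
The threshold wavelength is λ₀ = hc/φ = 403.9 nm.
Since 530.3 nm > 403.9 nm, the photons lack sufficient energy.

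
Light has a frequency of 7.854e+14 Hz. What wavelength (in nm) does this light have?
381.71 nm

Using the wave equation: c = fλ

Solving for wavelength:
λ = c/f = (3×10⁸ m/s) / (7.854e+14 Hz)
λ = 381.71 nm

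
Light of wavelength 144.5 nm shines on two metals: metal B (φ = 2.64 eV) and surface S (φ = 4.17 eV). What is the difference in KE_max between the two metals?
1.5300 eV

Using KE_max = hc/λ - φ for each metal:

Photon energy: E = hc/λ = 8.5802 eV

For metal B (φ₁ = 2.64 eV):
KE₁ = E - φ₁ = 8.5802 - 2.64 = 5.9402 eV

For surface S (φ₂ = 4.17 eV):
KE₂ = E - φ₂ = 8.5802 - 4.17 = 4.4102 eV

Difference:
ΔKE = KE₁ - KE₂ = 5.9402 - 4.4102 = 1.5300 eV

Note: The difference equals the difference in work functions: 4.17 - 2.64 = 1.53 eV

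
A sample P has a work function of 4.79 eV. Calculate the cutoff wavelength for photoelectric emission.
258.84 nm

The threshold wavelength is when the photon energy equals the work function:
hc/λ₀ = φ

Solving for λ₀:
λ₀ = hc/φ = (6.626×10⁻³⁴ J·s)(3×10⁸ m/s) / (4.79 eV × 1.602×10⁻¹⁹ J/eV)
λ₀ = 258.84 nm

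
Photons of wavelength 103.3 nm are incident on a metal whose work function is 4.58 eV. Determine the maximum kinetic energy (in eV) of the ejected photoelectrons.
7.4223 eV

Using Einstein's photoelectric equation: KE_max = hf - φ = hc/λ - φ

First, calculate the photon energy:
E_photon = hc/λ = (6.626×10⁻³⁴ J·s)(3×10⁸ m/s) / (103.3×10⁻⁹ m)
E_photon = 12.0023 eV

Then, the maximum kinetic energy:
KE_max = E_photon - φ = 12.0023 eV - 4.58 eV = 7.4223 eV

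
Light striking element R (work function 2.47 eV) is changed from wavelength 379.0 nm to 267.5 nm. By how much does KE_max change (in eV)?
1.3636 eV

Using Einstein's equation: KE_max = hc/λ - φ

For λ₁ = 379.0 nm:
KE₁ = hc/λ₁ - φ = 3.2714 - 2.47 = 0.8014 eV

For λ₂ = 267.5 nm:
KE₂ = hc/λ₂ - φ = 4.6349 - 2.47 = 2.1649 eV

Change in KE:
ΔKE = KE₂ - KE₁ = 2.1649 - 0.8014 = 1.3636 eV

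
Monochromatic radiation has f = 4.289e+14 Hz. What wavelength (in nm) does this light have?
698.98 nm

Using the wave equation: c = fλ

Solving for wavelength:
λ = c/f = (3×10⁸ m/s) / (4.289e+14 Hz)
λ = 698.98 nm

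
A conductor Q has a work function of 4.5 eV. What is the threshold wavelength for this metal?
275.52 nm

The threshold wavelength is when the photon energy equals the work function:
hc/λ₀ = φ

Solving for λ₀:
λ₀ = hc/φ = (6.626×10⁻³⁴ J·s)(3×10⁸ m/s) / (4.5 eV × 1.602×10⁻¹⁹ J/eV)
λ₀ = 275.52 nm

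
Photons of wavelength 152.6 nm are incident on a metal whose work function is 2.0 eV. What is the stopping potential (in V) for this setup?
6.1248 V

The stopping potential V_s satisfies: eV_s = KE_max

First, find KE_max using Einstein's equation:
E_photon = hc/λ = 8.1248 eV
KE_max = E_photon - φ = 8.1248 - 2.0 = 6.1248 eV

Since eV_s = KE_max:
V_s = KE_max/e = 6.1248 V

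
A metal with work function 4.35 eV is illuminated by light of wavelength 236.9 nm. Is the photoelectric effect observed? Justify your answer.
Yes

For photoemission, the photon energy must exceed the work function.

Photon energy: E = hc/λ = 5.2336 eV
Work function: φ = 4.35 eV

Since E_photon (5.2336 eV) > φ (4.35 eV), photoemission WILL occur.
The threshold wavelength is λ₀ = hc/φ = 285.0 nm.
Since 236.9 nm < 285.0 nm, the light has sufficient energy.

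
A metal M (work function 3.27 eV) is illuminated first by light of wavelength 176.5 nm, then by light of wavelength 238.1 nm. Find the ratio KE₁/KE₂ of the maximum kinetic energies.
1.9381

Using Einstein's equation: KE_max = hc/λ - φ

For λ₁ = 176.5 nm:
E₁ = hc/λ₁ = 7.0246 eV
KE₁ = E₁ - φ = 7.0246 - 3.27 = 3.7546 eV

For λ₂ = 238.1 nm:
E₂ = hc/λ₂ = 5.2072 eV
KE₂ = E₂ - φ = 5.2072 - 3.27 = 1.9372 eV

Ratio: KE₁/KE₂ = 3.7546/1.9372 = 1.9381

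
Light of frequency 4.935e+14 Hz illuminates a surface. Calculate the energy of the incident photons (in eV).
2.0410 eV

Using E = hf:

E = hf = (6.626×10⁻³⁴ J·s)(4.935e+14 Hz)
E = 2.0410 eV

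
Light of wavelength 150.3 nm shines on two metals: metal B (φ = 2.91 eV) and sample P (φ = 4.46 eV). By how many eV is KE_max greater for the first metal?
1.5500 eV

Using KE_max = hc/λ - φ for each metal:

Photon energy: E = hc/λ = 8.2491 eV

For metal B (φ₁ = 2.91 eV):
KE₁ = E - φ₁ = 8.2491 - 2.91 = 5.3391 eV

For sample P (φ₂ = 4.46 eV):
KE₂ = E - φ₂ = 8.2491 - 4.46 = 3.7891 eV

Difference:
ΔKE = KE₁ - KE₂ = 5.3391 - 3.7891 = 1.5500 eV

Note: The difference equals the difference in work functions: 4.46 - 2.91 = 1.55 eV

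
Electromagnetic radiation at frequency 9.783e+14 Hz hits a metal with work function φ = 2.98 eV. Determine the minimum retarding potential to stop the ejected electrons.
1.0659 V

The stopping potential V_s satisfies: eV_s = KE_max

First, find KE_max using Einstein's equation:
E_photon = hf = (6.626×10⁻³⁴ J·s)(9.783e+14 Hz) = 4.0459 eV
KE_max = E_photon - φ = 4.0459 - 2.98 = 1.0659 eV

Since eV_s = KE_max:
V_s = KE_max/e = 1.0659 V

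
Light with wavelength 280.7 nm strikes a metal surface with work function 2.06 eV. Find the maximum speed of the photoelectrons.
9.1055e+05 m/s

First, find the maximum kinetic energy:
E_photon = hc/λ = 4.4170 eV
KE_max = E_photon - φ = 4.4170 - 2.06 = 2.3570 eV

Convert to Joules: KE_max = 2.3570 × 1.602×10⁻¹⁹ J = 3.7763e-19 J

Then use KE = ½mv² to find velocity:
v = √(2·KE/m) = √(2 × 3.7763e-19 J / 9.109e-31 kg)
v = 9.1055e+05 m/s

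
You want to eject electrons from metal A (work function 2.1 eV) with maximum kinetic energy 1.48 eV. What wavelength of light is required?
346.32 nm

From Einstein's equation: KE_max = hc/λ - φ

Rearranging for λ:
hc/λ = KE_max + φ
λ = hc/(KE_max + φ)

Required photon energy:
E_photon = KE_max + φ = 1.48 + 2.1 = 3.58 eV

Required wavelength:
λ = hc/E_photon = (6.626×10⁻³⁴)(3×10⁸) / (3.58 × 1.602×10⁻¹⁹)
λ = 346.32 nm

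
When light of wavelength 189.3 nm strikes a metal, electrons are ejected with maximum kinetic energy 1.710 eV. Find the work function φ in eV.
4.84 eV

From Einstein's photoelectric equation: KE_max = hf - φ = hc/λ - φ

Rearranging for φ:
φ = hc/λ - KE_max

Calculate photon energy:
E_photon = hc/λ = 6.5496 eV

Therefore:
φ = 6.5496 - 1.710 = 4.84 eV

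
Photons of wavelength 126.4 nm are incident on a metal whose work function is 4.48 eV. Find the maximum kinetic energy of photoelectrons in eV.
5.3289 eV

Using Einstein's photoelectric equation: KE_max = hf - φ = hc/λ - φ

First, calculate the photon energy:
E_photon = hc/λ = (6.626×10⁻³⁴ J·s)(3×10⁸ m/s) / (126.4×10⁻⁹ m)
E_photon = 9.8089 eV

Then, the maximum kinetic energy:
KE_max = E_photon - φ = 9.8089 eV - 4.48 eV = 5.3289 eV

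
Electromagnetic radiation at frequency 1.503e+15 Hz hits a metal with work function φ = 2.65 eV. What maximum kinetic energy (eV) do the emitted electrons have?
3.5659 eV

Using Einstein's photoelectric equation: KE_max = hf - φ

First, calculate the photon energy:
E_photon = hf = (6.626×10⁻³⁴ J·s)(1.503e+15 Hz)
E_photon = 6.2159 eV

Then, the maximum kinetic energy:
KE_max = E_photon - φ = 6.2159 eV - 2.65 eV = 3.5659 eV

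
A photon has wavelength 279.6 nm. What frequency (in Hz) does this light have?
1.0722e+15 Hz

Using the wave equation: c = fλ

Solving for frequency:
f = c/λ = (3×10⁸ m/s) / (279.6×10⁻⁹ m)
f = 1.0722e+15 Hz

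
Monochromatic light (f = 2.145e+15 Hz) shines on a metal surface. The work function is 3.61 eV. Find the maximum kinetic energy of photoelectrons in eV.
5.2610 eV

Using Einstein's photoelectric equation: KE_max = hf - φ

First, calculate the photon energy:
E_photon = hf = (6.626×10⁻³⁴ J·s)(2.145e+15 Hz)
E_photon = 8.8710 eV

Then, the maximum kinetic energy:
KE_max = E_photon - φ = 8.8710 eV - 3.61 eV = 5.2610 eV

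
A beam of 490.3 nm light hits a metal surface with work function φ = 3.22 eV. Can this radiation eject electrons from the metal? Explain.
No

For photoemission, the photon energy must exceed the work function.

Photon energy: E = hc/λ = 2.5287 eV
Work function: φ = 3.22 eV

Since E_photon (2.5287 eV) < φ (3.22 eV), photoemission will NOT occur.
The threshold wavelength is λ₀ = hc/φ = 385.0 nm.
Since 490.3 nm > 385.0 nm, the photons lack sufficient energy.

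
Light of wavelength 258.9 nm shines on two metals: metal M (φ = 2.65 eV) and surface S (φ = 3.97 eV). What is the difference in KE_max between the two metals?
1.3200 eV

Using KE_max = hc/λ - φ for each metal:

Photon energy: E = hc/λ = 4.7889 eV

For metal M (φ₁ = 2.65 eV):
KE₁ = E - φ₁ = 4.7889 - 2.65 = 2.1389 eV

For surface S (φ₂ = 3.97 eV):
KE₂ = E - φ₂ = 4.7889 - 3.97 = 0.8189 eV

Difference:
ΔKE = KE₁ - KE₂ = 2.1389 - 0.8189 = 1.3200 eV

Note: The difference equals the difference in work functions: 3.97 - 2.65 = 1.32 eV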